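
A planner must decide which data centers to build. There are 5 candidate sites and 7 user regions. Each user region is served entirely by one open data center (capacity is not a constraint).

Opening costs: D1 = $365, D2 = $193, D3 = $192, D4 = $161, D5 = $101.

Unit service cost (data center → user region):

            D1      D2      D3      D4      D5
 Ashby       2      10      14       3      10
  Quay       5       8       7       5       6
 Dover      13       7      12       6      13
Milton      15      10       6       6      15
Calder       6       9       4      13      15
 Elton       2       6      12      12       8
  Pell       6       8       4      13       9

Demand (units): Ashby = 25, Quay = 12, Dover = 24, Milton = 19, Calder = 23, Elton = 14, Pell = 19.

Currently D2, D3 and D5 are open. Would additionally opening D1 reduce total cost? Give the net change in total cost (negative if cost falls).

Current service cost with {D2, D3, D5}: 856.
Adding D1: each user region re-picks its cheapest; new service cost 588, saving 268.
Extra fixed cost: 365. Net change = 365 − 268 = 97.
(Totals: 1342 → 1439.)

No — net change +97 (cost rises by 97).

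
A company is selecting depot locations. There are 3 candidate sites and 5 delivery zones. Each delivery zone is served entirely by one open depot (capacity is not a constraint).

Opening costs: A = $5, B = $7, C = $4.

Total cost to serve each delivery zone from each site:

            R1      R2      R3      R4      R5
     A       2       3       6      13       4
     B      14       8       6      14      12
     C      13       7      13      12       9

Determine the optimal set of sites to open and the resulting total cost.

For any fixed open set, each delivery zone goes to its cheapest open site; total = fixed + service.
{A}: R1→A 2, R2→A 3, R3→A 6, R4→A 13, R5→A 4. Service 28; fixed 5; total 33.
{A, C}: R1→A 2, R2→A 3, R3→A 6, R4→C 12, R5→A 4. Service 27; fixed 9; total 36.
{A, B}: service 28 + fixed 12 = 40
{A, B, C}: service 27 + fixed 16 = 43
No other subset beats 33.

Open A only; minimum total cost 33.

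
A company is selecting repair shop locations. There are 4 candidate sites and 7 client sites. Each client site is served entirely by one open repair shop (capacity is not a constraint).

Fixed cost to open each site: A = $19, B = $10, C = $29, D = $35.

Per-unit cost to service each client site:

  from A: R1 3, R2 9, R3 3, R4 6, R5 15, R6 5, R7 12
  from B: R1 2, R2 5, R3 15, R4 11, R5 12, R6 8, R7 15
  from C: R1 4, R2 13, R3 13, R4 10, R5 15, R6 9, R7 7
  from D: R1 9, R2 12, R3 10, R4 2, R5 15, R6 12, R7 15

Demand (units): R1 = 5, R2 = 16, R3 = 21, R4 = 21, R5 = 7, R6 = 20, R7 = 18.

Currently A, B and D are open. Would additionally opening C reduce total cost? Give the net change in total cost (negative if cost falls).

Current service cost with {A, B, D}: 595.
Adding C: each client site re-picks its cheapest; new service cost 505, saving 90.
Extra fixed cost: 29. Net change = 29 − 90 = -61.
(Totals: 659 → 598.)

Yes — net change −61 (cost falls by 61).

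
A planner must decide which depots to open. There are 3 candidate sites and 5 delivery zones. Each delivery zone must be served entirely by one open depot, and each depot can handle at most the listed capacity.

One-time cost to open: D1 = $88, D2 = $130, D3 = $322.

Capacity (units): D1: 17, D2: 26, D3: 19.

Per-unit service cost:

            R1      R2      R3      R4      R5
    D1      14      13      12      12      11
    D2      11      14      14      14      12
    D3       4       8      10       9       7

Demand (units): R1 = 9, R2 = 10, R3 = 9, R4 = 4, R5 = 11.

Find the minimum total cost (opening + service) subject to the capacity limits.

Minimum total cost: 882

Open {D2, D3}: R1→D3 4·9=36, R2→D3 8·10=80, R3→D2 14·9=126, R4→D2 14·4=56, R5→D2 12·11=132.
Loads: D2 carries 24/26, D3 carries 19/19. Service 430; fixed 452; total 882.
Next best feasible plan costs 906.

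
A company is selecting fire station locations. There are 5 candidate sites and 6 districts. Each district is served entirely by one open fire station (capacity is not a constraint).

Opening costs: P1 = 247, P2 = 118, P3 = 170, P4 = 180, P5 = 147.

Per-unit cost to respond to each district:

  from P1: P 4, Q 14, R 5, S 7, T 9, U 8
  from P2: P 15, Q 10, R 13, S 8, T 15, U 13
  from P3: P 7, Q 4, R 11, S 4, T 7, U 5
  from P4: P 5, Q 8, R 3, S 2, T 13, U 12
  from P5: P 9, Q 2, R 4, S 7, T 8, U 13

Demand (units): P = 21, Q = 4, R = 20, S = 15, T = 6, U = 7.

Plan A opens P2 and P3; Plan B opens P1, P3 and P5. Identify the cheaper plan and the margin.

Plan A is cheaper by 65.

Plan A: {P2, P3}: P→P3 7·21=147, Q→P3 4·4=16, R→P3 11·20=220, S→P3 4·15=60, T→P3 7·6=42, U→P3 5·7=35. Service 520; fixed 288; total 808.
Plan B: {P1, P3, P5}: P→P1 4·21=84, Q→P5 2·4=8, R→P5 4·20=80, S→P3 4·15=60, T→P3 7·6=42, U→P3 5·7=35. Service 309; fixed 564; total 873.
Difference: |808 − 873| = 65.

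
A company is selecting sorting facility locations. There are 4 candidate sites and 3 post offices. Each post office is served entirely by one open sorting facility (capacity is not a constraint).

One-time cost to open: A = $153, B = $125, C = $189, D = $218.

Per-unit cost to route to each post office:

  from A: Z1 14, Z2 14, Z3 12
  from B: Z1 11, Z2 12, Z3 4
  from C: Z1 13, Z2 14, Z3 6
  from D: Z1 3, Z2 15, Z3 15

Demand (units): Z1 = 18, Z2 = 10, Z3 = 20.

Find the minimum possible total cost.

Minimum total cost: 523

For any fixed open set, each post office goes to its cheapest open site; total = fixed + service.
{B}: Z1→B 11·18=198, Z2→B 12·10=120, Z3→B 4·20=80. Service 398; fixed 125; total 523.
{B, D}: service 254 + fixed 343 = 597
{A, B}: Z1→B 11·18=198, Z2→B 12·10=120, Z3→B 4·20=80. Service 398; fixed 278; total 676.
{A, B, C, D}: service 254 + fixed 685 = 939
No other subset beats 523.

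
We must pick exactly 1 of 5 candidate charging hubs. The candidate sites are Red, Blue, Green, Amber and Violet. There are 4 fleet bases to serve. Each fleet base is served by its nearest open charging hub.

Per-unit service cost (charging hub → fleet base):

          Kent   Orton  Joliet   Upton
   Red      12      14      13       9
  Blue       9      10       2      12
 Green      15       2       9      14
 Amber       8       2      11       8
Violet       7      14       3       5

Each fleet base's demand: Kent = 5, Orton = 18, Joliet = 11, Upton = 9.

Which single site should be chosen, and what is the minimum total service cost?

With exactly 1 open, each fleet base uses its cheapest among the chosen.
{Amber}: Kent→Amber 8·5=40, Orton→Amber 2·18=36, Joliet→Amber 11·11=121, Upton→Amber 8·9=72. Service cost 269.
{Green}: service cost 336
{Blue}: service cost 355
Among all 5 size-1 choices, {Amber} is lowest.

Choose Amber only; total service cost 269.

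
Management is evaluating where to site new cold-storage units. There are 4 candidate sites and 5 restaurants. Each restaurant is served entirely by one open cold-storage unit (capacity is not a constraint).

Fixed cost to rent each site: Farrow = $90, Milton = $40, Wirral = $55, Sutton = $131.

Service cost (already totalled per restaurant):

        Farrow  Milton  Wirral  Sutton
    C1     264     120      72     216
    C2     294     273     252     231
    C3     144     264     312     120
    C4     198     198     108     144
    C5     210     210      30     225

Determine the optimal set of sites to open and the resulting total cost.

Open Wirral and Sutton; minimum total cost 747.

For any fixed open set, each restaurant goes to its cheapest open site; total = fixed + service.
{Wirral, Sutton}: C1→Wirral 72, C2→Sutton 231, C3→Sutton 120, C4→Wirral 108, C5→Wirral 30. Service 561; fixed 186; total 747.
{Farrow, Wirral}: C1→Wirral 72, C2→Wirral 252, C3→Farrow 144, C4→Wirral 108, C5→Wirral 30. Service 606; fixed 145; total 751.
{Milton, Wirral, Sutton}: C1→Wirral 72, C2→Sutton 231, C3→Sutton 120, C4→Wirral 108, C5→Wirral 30. Service 561; fixed 226; total 787.
{Farrow, Milton, Wirral, Sutton}: service 561 + fixed 316 = 877
No other subset beats 747.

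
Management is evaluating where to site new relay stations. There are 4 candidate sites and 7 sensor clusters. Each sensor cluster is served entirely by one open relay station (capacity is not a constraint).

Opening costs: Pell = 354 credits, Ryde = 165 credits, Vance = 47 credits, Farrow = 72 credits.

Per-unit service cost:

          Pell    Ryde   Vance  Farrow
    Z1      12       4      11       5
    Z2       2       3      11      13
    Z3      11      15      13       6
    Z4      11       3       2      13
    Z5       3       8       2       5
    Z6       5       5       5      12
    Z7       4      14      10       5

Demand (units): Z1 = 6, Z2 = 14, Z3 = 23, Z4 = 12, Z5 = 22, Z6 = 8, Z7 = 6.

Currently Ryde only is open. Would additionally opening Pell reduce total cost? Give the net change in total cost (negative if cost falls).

No — net change +78 (cost rises by 78).

Current service cost with {Ryde}: 747.
Adding Pell: each sensor cluster re-picks its cheapest; new service cost 471, saving 276.
Extra fixed cost: 354. Net change = 354 − 276 = 78.
(Totals: 912 → 990.)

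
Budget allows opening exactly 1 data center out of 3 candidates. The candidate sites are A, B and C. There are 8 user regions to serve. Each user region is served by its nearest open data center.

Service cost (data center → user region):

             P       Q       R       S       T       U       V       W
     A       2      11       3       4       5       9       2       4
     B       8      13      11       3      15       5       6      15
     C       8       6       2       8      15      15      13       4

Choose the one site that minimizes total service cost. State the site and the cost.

Choose A only; total service cost 40.

With exactly 1 open, each user region uses its cheapest among the chosen.
{A}: P→A 2, Q→A 11, R→A 3, S→A 4, T→A 5, U→A 9, V→A 2, W→A 4. Service cost 40.
{C}: service cost 71
{B}: service cost 76
Among all 3 size-1 choices, {A} is lowest.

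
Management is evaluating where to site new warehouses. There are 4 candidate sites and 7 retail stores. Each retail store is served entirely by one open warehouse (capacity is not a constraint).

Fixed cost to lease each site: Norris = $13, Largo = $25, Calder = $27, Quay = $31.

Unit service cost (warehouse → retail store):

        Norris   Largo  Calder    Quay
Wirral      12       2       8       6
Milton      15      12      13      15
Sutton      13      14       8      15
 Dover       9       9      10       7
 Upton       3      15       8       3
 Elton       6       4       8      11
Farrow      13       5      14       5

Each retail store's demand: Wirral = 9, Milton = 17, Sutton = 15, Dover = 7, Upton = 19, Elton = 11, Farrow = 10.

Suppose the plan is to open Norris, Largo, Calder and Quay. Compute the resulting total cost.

Total cost: 638

Each retail store is assigned to its cheapest site among the open ones.
{Norris, Largo, Calder, Quay}: Wirral→Largo 2·9=18, Milton→Largo 12·17=204, Sutton→Calder 8·15=120, Dover→Quay 7·7=49, Upton→Norris 3·19=57, Elton→Largo 4·11=44, Farrow→Largo 5·10=50. Service 542; fixed 96; total 638.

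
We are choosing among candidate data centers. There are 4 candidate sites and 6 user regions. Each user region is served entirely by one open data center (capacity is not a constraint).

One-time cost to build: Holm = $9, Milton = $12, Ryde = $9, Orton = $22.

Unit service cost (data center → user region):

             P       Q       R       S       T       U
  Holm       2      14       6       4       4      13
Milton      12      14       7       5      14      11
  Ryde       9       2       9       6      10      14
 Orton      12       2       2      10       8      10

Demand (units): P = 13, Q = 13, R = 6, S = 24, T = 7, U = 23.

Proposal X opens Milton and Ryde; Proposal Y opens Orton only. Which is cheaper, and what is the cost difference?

Proposal X is cheaper by 93.

Proposal X: {Milton, Ryde}: P→Ryde 9·13=117, Q→Ryde 2·13=26, R→Milton 7·6=42, S→Milton 5·24=120, T→Ryde 10·7=70, U→Milton 11·23=253. Service 628; fixed 21; total 649.
Proposal Y: {Orton}: P→Orton 12·13=156, Q→Orton 2·13=26, R→Orton 2·6=12, S→Orton 10·24=240, T→Orton 8·7=56, U→Orton 10·23=230. Service 720; fixed 22; total 742.
Difference: |649 − 742| = 93.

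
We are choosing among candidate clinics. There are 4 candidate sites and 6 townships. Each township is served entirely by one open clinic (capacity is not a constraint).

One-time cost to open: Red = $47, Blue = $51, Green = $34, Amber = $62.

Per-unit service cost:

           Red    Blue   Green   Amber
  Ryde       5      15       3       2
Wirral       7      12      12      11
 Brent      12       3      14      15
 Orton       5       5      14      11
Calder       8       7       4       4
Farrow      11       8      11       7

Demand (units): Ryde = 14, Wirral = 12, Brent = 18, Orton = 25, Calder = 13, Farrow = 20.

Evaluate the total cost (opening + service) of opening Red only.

Each township is assigned to its cheapest site among the open ones.
{Red}: Ryde→Red 5·14=70, Wirral→Red 7·12=84, Brent→Red 12·18=216, Orton→Red 5·25=125, Calder→Red 8·13=104, Farrow→Red 11·20=220. Service 819; fixed 47; total 866.

Total cost: 866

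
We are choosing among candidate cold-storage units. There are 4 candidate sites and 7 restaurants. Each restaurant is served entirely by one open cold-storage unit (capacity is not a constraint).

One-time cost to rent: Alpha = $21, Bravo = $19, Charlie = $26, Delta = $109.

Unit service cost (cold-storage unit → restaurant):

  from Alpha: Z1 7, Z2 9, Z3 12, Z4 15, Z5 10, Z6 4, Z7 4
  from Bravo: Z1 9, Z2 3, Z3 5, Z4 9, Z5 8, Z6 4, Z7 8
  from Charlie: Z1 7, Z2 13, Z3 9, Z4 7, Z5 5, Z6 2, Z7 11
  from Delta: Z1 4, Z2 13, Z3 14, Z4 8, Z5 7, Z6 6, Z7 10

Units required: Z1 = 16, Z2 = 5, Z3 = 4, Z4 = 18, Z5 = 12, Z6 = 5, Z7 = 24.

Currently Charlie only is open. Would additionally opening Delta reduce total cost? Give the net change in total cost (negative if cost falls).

Current service cost with {Charlie}: 673.
Adding Delta: each restaurant re-picks its cheapest; new service cost 601, saving 72.
Extra fixed cost: 109. Net change = 109 − 72 = 37.
(Totals: 699 → 736.)

No — net change +37 (cost rises by 37).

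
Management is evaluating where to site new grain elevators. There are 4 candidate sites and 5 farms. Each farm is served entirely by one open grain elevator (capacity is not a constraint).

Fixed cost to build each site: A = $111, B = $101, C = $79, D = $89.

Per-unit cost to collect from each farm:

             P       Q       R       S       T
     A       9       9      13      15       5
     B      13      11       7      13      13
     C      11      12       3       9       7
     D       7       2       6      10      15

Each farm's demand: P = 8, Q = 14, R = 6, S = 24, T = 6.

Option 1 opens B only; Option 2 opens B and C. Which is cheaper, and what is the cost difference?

Option 1: {B}: P→B 13·8=104, Q→B 11·14=154, R→B 7·6=42, S→B 13·24=312, T→B 13·6=78. Service 690; fixed 101; total 791.
Option 2: {B, C}: P→C 11·8=88, Q→B 11·14=154, R→C 3·6=18, S→C 9·24=216, T→C 7·6=42. Service 518; fixed 180; total 698.
Difference: |791 − 698| = 93.

Option 2 is cheaper by 93.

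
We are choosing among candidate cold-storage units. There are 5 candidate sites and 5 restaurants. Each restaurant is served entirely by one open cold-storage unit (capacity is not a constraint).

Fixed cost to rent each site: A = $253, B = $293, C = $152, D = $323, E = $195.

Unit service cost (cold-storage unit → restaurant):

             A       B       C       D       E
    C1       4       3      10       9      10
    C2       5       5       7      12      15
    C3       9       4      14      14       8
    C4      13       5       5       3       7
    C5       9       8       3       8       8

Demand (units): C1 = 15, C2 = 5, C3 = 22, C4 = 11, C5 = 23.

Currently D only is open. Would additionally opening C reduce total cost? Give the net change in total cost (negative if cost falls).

Current service cost with {D}: 720.
Adding C: each restaurant re-picks its cheapest; new service cost 580, saving 140.
Extra fixed cost: 152. Net change = 152 − 140 = 12.
(Totals: 1043 → 1055.)

No — net change +12 (cost rises by 12).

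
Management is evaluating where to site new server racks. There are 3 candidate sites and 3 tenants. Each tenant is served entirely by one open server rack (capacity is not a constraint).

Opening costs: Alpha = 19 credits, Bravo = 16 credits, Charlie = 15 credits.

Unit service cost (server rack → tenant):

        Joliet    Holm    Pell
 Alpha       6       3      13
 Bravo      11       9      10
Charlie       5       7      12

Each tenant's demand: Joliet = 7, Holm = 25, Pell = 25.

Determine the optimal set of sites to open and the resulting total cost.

For any fixed open set, each tenant goes to its cheapest open site; total = fixed + service.
{Alpha, Bravo}: Joliet→Alpha 6·7=42, Holm→Alpha 3·25=75, Pell→Bravo 10·25=250. Service 367; fixed 35; total 402.
{Alpha, Bravo, Charlie}: service 360 + fixed 50 = 410
{Alpha, Charlie}: Joliet→Charlie 5·7=35, Holm→Alpha 3·25=75, Pell→Charlie 12·25=300. Service 410; fixed 34; total 444.
{Charlie}: service 510 + fixed 15 = 525
(All 7 nonempty subsets were checked; Alpha and Bravo is lowest.)

Open Alpha and Bravo; minimum total cost 402.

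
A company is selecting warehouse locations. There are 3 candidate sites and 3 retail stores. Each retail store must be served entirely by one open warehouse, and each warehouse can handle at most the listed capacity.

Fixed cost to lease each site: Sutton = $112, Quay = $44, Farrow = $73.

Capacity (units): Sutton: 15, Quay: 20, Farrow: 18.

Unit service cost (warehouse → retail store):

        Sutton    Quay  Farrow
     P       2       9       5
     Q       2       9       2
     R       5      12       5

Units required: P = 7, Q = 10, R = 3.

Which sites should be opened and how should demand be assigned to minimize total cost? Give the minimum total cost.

Open {Quay, Farrow}: P→Farrow 5·7=35, Q→Farrow 2·10=20, R→Quay 12·3=36.
Loads: Quay carries 3/20, Farrow carries 17/18. Service 91; fixed 117; total 208.
Next best feasible plan costs 215.

Minimum total cost: 208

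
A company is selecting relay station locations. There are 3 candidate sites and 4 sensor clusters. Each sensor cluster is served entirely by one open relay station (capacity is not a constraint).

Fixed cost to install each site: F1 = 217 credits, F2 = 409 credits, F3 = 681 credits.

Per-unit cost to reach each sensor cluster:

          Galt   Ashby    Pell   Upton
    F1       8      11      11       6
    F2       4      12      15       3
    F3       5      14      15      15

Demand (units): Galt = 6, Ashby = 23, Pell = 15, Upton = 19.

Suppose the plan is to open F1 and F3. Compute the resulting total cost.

Total cost: 1460

Each sensor cluster is assigned to its cheapest site among the open ones.
{F1, F3}: Galt→F3 5·6=30, Ashby→F1 11·23=253, Pell→F1 11·15=165, Upton→F1 6·19=114. Service 562; fixed 898; total 1460.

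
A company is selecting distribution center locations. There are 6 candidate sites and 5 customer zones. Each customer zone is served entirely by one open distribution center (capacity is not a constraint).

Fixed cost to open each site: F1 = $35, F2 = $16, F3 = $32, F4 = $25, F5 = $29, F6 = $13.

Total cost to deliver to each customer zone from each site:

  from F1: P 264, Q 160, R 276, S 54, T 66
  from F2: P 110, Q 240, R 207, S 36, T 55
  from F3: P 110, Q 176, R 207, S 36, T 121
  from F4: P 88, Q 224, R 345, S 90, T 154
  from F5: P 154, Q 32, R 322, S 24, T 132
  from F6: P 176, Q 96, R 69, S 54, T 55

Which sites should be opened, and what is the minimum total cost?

Open F4, F5 and F6; minimum total cost 335.

For any fixed open set, each customer zone goes to its cheapest open site; total = fixed + service.
{F4, F5, F6}: P→F4 88, Q→F5 32, R→F6 69, S→F5 24, T→F6 55. Service 268; fixed 67; total 335.
{F2, F5, F6}: service 290 + fixed 58 = 348
{F2, F4, F5, F6}: P→F4 88, Q→F5 32, R→F6 69, S→F5 24, T→F2 55. Service 268; fixed 83; total 351.
{F1, F2, F3, F4, F5, F6}: P→F4 88, Q→F5 32, R→F6 69, S→F5 24, T→F2 55. Service 268; fixed 150; total 418.
No other subset beats 335.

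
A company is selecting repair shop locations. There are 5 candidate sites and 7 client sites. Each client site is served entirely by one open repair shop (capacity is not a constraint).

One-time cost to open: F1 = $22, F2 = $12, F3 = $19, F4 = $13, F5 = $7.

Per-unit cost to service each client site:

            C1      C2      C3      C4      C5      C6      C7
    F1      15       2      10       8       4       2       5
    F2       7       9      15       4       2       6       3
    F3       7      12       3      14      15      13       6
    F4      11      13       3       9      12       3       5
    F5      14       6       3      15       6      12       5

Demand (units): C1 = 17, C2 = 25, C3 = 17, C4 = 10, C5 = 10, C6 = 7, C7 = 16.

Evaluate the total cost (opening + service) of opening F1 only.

Each client site is assigned to its cheapest site among the open ones.
{F1}: C1→F1 15·17=255, C2→F1 2·25=50, C3→F1 10·17=170, C4→F1 8·10=80, C5→F1 4·10=40, C6→F1 2·7=14, C7→F1 5·16=80. Service 689; fixed 22; total 711.

Total cost: 711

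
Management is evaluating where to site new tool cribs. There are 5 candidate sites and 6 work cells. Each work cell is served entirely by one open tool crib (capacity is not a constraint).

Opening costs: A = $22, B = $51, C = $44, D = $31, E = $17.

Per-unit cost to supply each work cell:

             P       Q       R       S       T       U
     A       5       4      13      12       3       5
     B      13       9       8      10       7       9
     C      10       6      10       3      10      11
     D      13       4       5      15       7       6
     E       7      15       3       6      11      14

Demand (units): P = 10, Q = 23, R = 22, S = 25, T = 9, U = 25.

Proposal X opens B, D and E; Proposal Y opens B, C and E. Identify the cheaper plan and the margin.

Proposal X: {B, D, E}: P→E 7·10=70, Q→D 4·23=92, R→E 3·22=66, S→E 6·25=150, T→B 7·9=63, U→D 6·25=150. Service 591; fixed 99; total 690.
Proposal Y: {B, C, E}: P→E 7·10=70, Q→C 6·23=138, R→E 3·22=66, S→C 3·25=75, T→B 7·9=63, U→B 9·25=225. Service 637; fixed 112; total 749.
Difference: |690 − 749| = 59.

Proposal X is cheaper by 59.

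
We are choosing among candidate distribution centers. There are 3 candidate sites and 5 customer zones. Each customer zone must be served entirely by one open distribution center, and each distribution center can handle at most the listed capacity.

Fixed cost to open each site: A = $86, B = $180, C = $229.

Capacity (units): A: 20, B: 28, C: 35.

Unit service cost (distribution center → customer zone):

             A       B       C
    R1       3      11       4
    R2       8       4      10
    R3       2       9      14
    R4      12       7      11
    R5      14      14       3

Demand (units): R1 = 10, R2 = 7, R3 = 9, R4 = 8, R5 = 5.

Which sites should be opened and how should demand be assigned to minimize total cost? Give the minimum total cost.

Open {A, B}: R1→A 3·10=30, R2→B 4·7=28, R3→A 2·9=18, R4→B 7·8=56, R5→B 14·5=70.
Loads: A carries 19/20, B carries 20/28. Service 202; fixed 266; total 468.
Next best feasible plan costs 531.

Minimum total cost: 468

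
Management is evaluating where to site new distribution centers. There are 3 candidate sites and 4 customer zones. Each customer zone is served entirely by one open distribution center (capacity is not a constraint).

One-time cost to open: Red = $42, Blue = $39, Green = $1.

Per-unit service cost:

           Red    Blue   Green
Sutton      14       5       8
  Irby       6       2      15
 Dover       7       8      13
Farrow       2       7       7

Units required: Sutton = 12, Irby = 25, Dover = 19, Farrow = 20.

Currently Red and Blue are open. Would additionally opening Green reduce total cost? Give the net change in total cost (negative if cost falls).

Current service cost with {Red, Blue}: 283.
Adding Green: each customer zone re-picks its cheapest; new service cost 283, saving 0.
Extra fixed cost: 1. Net change = 1 − 0 = 1.
(Totals: 364 → 365.)

No — net change +1 (cost rises by 1).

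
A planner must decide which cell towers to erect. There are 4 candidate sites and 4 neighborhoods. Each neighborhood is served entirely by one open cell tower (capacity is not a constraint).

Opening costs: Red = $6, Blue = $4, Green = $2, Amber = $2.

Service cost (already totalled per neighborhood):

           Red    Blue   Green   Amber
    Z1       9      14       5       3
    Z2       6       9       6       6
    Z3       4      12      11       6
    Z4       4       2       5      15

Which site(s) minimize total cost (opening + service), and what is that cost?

Open Blue and Amber; minimum total cost 23.

For any fixed open set, each neighborhood goes to its cheapest open site; total = fixed + service.
{Blue, Amber}: Z1→Amber 3, Z2→Amber 6, Z3→Amber 6, Z4→Blue 2. Service 17; fixed 6; total 23.
{Green, Amber}: service 20 + fixed 4 = 24
{Red, Amber}: service 17 + fixed 8 = 25
{Red, Blue, Green, Amber}: service 15 + fixed 14 = 29
No other subset beats 23.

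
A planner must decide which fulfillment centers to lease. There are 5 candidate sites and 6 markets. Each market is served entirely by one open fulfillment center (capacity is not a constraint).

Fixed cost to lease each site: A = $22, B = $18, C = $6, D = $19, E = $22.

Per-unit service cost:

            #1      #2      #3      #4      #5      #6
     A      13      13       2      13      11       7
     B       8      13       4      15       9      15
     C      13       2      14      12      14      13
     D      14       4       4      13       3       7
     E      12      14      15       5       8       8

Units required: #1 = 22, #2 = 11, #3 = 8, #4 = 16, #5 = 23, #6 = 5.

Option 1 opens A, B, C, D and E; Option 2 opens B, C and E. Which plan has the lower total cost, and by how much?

Option 1: {A, B, C, D, E}: #1→B 8·22=176, #2→C 2·11=22, #3→A 2·8=16, #4→E 5·16=80, #5→D 3·23=69, #6→A 7·5=35. Service 398; fixed 87; total 485.
Option 2: {B, C, E}: #1→B 8·22=176, #2→C 2·11=22, #3→B 4·8=32, #4→E 5·16=80, #5→E 8·23=184, #6→E 8·5=40. Service 534; fixed 46; total 580.
Difference: |485 − 580| = 95.

Option 1 is cheaper by 95.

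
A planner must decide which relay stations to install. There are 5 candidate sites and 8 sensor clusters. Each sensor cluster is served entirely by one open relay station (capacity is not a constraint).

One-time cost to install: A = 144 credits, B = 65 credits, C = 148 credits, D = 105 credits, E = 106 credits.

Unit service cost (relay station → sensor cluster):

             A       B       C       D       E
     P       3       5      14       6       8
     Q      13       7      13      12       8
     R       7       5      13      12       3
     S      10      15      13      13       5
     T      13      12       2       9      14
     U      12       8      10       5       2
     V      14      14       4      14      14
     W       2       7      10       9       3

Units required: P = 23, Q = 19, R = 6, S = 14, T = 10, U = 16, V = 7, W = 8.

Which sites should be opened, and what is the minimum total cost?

For any fixed open set, each sensor cluster goes to its cheapest open site; total = fixed + service.
{B, C, E}: P→B 5·23=115, Q→B 7·19=133, R→E 3·6=18, S→E 5·14=70, T→C 2·10=20, U→E 2·16=32, V→C 4·7=28, W→E 3·8=24. Service 440; fixed 319; total 759.
{B, E}: service 610 + fixed 171 = 781
{C, E}: service 528 + fixed 254 = 782
{A, B, C, D, E}: service 386 + fixed 568 = 954
No other subset beats 759.

Open B, C and E; minimum total cost 759.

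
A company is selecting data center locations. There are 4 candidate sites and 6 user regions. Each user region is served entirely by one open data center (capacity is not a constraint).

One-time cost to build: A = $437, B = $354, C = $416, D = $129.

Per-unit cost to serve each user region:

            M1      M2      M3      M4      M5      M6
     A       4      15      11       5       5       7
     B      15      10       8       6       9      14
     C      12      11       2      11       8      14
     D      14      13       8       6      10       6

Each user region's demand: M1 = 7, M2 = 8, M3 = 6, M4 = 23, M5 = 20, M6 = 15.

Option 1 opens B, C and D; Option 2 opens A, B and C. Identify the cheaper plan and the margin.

Option 1 is cheaper by 184.

Option 1: {B, C, D}: M1→C 12·7=84, M2→B 10·8=80, M3→C 2·6=12, M4→B 6·23=138, M5→C 8·20=160, M6→D 6·15=90. Service 564; fixed 899; total 1463.
Option 2: {A, B, C}: M1→A 4·7=28, M2→B 10·8=80, M3→C 2·6=12, M4→A 5·23=115, M5→A 5·20=100, M6→A 7·15=105. Service 440; fixed 1207; total 1647.
Difference: |1463 − 1647| = 184.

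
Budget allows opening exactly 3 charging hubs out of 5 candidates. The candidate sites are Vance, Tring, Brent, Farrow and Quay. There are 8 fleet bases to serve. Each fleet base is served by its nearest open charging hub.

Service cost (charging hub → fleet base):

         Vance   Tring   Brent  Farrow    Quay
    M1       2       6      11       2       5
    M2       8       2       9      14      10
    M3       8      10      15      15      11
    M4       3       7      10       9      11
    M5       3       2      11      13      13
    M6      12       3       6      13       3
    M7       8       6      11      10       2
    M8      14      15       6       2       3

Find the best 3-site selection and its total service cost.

Choose Vance, Tring and Quay; total service cost 25.

With exactly 3 open, each fleet base uses its cheapest among the chosen.
{Vance, Tring, Quay}: M1→Vance 2, M2→Tring 2, M3→Vance 8, M4→Vance 3, M5→Tring 2, M6→Tring 3, M7→Quay 2, M8→Quay 3. Service cost 25.
{Vance, Tring, Farrow}: service cost 28
{Tring, Farrow, Quay}: service cost 30
Among all 10 size-3 choices, {Vance, Tring, Quay} is lowest.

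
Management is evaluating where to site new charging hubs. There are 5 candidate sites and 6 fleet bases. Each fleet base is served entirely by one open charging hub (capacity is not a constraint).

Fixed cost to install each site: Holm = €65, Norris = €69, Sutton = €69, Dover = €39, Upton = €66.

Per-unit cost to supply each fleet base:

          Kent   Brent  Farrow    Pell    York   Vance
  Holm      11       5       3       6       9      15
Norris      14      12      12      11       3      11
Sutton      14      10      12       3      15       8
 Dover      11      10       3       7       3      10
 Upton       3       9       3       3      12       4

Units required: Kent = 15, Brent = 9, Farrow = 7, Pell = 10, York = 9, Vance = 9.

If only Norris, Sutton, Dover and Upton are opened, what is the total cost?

Each fleet base is assigned to its cheapest site among the open ones.
{Norris, Sutton, Dover, Upton}: Kent→Upton 3·15=45, Brent→Upton 9·9=81, Farrow→Dover 3·7=21, Pell→Sutton 3·10=30, York→Norris 3·9=27, Vance→Upton 4·9=36. Service 240; fixed 243; total 483.

Total cost: 483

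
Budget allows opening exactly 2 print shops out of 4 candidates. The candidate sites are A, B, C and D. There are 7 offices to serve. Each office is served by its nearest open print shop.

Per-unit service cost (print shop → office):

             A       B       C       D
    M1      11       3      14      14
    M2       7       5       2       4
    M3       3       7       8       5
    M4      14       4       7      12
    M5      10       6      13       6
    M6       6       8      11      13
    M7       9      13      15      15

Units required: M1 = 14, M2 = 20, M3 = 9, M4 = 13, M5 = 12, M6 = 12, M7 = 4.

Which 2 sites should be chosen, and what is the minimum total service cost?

With exactly 2 open, each office uses its cheapest among the chosen.
{A, B}: M1→B 3·14=42, M2→B 5·20=100, M3→A 3·9=27, M4→B 4·13=52, M5→B 6·12=72, M6→A 6·12=72, M7→A 9·4=36. Service cost 401.
{B, C}: service cost 417
{B, D}: service cost 439
Among all 6 size-2 choices, {A, B} is lowest.

Choose A and B; total service cost 401.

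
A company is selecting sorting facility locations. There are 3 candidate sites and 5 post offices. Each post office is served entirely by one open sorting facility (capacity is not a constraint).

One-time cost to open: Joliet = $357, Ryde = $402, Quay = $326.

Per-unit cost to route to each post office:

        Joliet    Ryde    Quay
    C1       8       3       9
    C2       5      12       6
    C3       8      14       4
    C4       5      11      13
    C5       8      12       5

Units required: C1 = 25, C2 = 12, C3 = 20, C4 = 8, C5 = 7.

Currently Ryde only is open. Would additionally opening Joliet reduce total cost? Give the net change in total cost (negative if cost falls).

No — net change +77 (cost rises by 77).

Current service cost with {Ryde}: 671.
Adding Joliet: each post office re-picks its cheapest; new service cost 391, saving 280.
Extra fixed cost: 357. Net change = 357 − 280 = 77.
(Totals: 1073 → 1150.)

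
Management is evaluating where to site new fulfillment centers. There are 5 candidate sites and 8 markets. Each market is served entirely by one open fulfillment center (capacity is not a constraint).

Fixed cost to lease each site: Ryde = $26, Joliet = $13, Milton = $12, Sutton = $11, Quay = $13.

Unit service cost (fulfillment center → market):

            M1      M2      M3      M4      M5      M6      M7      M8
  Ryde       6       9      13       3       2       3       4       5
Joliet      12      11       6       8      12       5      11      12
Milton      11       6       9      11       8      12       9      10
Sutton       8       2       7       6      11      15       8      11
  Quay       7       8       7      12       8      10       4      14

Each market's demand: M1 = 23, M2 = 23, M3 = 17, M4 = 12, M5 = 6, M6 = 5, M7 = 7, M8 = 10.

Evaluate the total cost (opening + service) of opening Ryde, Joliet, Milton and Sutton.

Total cost: 489

Each market is assigned to its cheapest site among the open ones.
{Ryde, Joliet, Milton, Sutton}: M1→Ryde 6·23=138, M2→Sutton 2·23=46, M3→Joliet 6·17=102, M4→Ryde 3·12=36, M5→Ryde 2·6=12, M6→Ryde 3·5=15, M7→Ryde 4·7=28, M8→Ryde 5·10=50. Service 427; fixed 62; total 489.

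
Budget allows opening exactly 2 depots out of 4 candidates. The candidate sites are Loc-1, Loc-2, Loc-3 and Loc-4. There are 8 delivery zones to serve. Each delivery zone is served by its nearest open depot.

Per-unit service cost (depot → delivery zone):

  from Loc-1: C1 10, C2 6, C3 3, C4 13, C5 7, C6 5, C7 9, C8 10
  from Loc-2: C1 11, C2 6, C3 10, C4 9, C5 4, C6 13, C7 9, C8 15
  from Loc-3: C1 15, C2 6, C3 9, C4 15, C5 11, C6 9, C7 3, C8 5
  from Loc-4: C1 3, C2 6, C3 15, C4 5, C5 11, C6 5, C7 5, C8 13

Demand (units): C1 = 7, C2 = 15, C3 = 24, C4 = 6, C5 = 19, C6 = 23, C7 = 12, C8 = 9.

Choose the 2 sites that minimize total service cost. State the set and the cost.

Choose Loc-1 and Loc-4; total service cost 611.

With exactly 2 open, each delivery zone uses its cheapest among the chosen.
{Loc-1, Loc-4}: C1→Loc-4 3·7=21, C2→Loc-1 6·15=90, C3→Loc-1 3·24=72, C4→Loc-4 5·6=30, C5→Loc-1 7·19=133, C6→Loc-1 5·23=115, C7→Loc-4 5·12=60, C8→Loc-1 10·9=90. Service cost 611.
{Loc-1, Loc-3}: service cost 639
{Loc-1, Loc-2}: service cost 675
Among all 6 size-2 choices, {Loc-1, Loc-4} is lowest.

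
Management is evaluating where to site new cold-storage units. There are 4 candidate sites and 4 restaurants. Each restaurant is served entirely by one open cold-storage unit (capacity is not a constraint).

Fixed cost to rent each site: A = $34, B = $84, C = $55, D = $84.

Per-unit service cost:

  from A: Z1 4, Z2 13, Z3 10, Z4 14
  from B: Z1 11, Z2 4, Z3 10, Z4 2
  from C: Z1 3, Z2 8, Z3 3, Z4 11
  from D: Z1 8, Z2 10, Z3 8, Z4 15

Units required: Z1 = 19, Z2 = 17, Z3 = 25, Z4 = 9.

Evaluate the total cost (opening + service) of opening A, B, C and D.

Each restaurant is assigned to its cheapest site among the open ones.
{A, B, C, D}: Z1→C 3·19=57, Z2→B 4·17=68, Z3→C 3·25=75, Z4→B 2·9=18. Service 218; fixed 257; total 475.

Total cost: 475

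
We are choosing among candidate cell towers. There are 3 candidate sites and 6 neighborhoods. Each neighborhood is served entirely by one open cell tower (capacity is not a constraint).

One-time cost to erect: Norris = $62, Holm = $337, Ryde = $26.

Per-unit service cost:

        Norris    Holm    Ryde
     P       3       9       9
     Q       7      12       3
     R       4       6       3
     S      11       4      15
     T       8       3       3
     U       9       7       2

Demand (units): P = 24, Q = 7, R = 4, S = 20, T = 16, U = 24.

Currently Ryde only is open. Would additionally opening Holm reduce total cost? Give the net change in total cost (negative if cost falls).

Current service cost with {Ryde}: 645.
Adding Holm: each neighborhood re-picks its cheapest; new service cost 425, saving 220.
Extra fixed cost: 337. Net change = 337 − 220 = 117.
(Totals: 671 → 788.)

No — net change +117 (cost rises by 117).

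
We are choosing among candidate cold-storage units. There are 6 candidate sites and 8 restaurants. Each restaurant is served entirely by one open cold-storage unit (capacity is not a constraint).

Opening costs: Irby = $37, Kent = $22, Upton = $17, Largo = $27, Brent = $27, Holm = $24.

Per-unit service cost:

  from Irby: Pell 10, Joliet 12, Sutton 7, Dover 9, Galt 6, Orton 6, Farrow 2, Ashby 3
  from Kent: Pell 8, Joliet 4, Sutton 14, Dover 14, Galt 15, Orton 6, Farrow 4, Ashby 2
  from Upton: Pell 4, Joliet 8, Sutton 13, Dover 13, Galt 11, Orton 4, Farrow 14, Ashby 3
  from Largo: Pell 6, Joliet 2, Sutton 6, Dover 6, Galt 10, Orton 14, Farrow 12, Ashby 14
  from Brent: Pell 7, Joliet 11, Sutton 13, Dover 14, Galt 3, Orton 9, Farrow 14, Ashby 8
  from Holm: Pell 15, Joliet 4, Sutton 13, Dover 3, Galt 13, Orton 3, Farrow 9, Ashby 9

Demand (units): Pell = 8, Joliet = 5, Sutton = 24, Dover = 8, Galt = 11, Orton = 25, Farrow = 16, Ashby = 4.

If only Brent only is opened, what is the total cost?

Each restaurant is assigned to its cheapest site among the open ones.
{Brent}: Pell→Brent 7·8=56, Joliet→Brent 11·5=55, Sutton→Brent 13·24=312, Dover→Brent 14·8=112, Galt→Brent 3·11=33, Orton→Brent 9·25=225, Farrow→Brent 14·16=224, Ashby→Brent 8·4=32. Service 1049; fixed 27; total 1076.

Total cost: 1076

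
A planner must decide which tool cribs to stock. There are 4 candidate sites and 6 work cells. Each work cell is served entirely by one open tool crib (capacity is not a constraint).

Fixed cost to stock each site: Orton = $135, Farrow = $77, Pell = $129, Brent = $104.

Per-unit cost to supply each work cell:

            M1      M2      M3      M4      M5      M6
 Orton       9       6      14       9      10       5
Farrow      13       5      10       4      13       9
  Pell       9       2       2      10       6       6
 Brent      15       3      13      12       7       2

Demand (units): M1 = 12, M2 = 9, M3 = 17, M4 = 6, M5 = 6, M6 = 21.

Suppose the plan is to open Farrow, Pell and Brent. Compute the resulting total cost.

Total cost: 572

Each work cell is assigned to its cheapest site among the open ones.
{Farrow, Pell, Brent}: M1→Pell 9·12=108, M2→Pell 2·9=18, M3→Pell 2·17=34, M4→Farrow 4·6=24, M5→Pell 6·6=36, M6→Brent 2·21=42. Service 262; fixed 310; total 572.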